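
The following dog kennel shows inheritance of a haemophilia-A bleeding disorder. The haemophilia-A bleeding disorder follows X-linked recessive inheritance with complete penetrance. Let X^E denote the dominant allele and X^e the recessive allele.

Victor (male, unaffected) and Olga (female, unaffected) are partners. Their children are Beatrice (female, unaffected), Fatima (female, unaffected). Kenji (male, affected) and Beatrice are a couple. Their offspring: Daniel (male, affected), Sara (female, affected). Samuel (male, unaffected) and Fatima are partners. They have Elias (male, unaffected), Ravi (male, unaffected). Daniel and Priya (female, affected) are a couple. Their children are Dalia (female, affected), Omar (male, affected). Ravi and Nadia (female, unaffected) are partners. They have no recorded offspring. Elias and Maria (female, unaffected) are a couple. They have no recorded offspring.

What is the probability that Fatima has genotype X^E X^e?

Victor is unaffected, so Victor is X^E Y.
Olga is unaffected so carries E and passed e to Beatrice (X^E X^e, whose E came from Victor), so Olga is X^E X^e.
Their cross gives offspring ratios 1/2 X^E X^E : 1/2 X^E X^e. Conditioning on Fatima being unaffected, P(X^E X^e) = 1/2 / 1 = 1/2 before taking Fatima's own offspring into account.
Samuel is unaffected, so Samuel is X^E Y.
Now use Fatima's offspring. Probability of each recorded status — unaffected son Elias: 1/2 if Fatima is X^E X^e, 1 if X^E X^E; unaffected son Ravi: 1/2 if Fatima is X^E X^e, 1 if X^E X^E.
Bayes: P(X^E X^e) = 1/2·1/4 / (1/2·1/4 + 1/2·1) = 1/5.

1/5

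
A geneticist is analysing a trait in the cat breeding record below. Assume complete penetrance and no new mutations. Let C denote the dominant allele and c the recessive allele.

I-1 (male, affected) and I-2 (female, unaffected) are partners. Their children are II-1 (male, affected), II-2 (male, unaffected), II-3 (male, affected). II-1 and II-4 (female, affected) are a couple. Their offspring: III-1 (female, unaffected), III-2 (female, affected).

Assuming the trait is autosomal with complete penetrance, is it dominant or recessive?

II-1 and II-4 are both affected yet have an unaffected child III-1. Under a recessive model two affected parents are homozygous and every child would be affected, so the trait cannot be recessive.

dominant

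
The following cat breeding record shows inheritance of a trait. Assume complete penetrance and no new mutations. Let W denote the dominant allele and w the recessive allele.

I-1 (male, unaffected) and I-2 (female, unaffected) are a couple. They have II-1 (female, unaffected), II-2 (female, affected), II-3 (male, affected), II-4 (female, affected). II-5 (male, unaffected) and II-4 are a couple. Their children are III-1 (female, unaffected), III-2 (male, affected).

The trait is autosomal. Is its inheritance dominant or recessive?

recessive

I-1 and I-2 are both unaffected yet have an affected child II-2. Under dominance, an affected child requires at least one affected parent, so the trait cannot be dominant.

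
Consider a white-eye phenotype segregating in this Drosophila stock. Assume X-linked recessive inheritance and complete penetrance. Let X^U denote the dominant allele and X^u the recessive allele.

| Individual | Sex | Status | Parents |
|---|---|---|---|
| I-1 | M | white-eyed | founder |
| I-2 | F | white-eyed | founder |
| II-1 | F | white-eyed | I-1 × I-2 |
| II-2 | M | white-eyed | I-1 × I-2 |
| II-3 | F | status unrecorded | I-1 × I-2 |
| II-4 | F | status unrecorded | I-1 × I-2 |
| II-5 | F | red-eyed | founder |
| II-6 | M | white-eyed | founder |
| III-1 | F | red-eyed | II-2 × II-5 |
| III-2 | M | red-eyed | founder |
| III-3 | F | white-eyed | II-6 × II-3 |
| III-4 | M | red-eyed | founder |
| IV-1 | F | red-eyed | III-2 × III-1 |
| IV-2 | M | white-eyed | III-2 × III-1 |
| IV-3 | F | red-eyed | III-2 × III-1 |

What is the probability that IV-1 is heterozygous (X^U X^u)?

1/2

III-2 is red-eyed, so III-2 is X^U Y.
III-1 is red-eyed so carries U and received u from II-2 (X^u Y), so III-1 is X^U X^u.
Their cross gives offspring ratios 1/2 X^U X^U : 1/2 X^U X^u. Conditioning on IV-1 being red-eyed, P(X^U X^u) = 1/2 / 1 = 1/2.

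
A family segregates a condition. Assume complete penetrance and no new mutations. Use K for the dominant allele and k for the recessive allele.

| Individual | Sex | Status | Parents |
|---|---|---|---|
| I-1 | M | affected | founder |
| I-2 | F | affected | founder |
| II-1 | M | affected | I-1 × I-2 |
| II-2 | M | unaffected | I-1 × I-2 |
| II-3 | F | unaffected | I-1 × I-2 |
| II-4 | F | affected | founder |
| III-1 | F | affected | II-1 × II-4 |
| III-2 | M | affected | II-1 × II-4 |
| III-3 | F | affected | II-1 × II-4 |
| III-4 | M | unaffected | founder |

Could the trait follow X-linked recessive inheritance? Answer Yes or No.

No

Under X-linked recessive, II-2 (unaffected, male) cannot arise from I-1 (affected) × I-2 (affected).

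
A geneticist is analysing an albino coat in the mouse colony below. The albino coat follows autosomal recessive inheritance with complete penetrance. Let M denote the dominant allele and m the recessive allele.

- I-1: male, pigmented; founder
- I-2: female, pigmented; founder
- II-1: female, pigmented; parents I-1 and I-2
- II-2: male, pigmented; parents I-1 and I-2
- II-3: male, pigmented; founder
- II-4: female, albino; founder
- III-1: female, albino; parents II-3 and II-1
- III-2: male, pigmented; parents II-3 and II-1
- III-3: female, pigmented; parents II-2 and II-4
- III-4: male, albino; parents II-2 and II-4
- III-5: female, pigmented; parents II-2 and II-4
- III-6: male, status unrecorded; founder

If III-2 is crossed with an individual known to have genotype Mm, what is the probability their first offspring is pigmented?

5/6

II-3 is pigmented so carries M and passed m to III-1 (mm), so II-3 is Mm.
II-1 is pigmented so carries M and passed m to III-1 (mm), so II-1 is Mm.
III-2 is a pigmented offspring of II-3 (Mm) × II-1 (Mm), whose cross gives 1/4 MM : 1/2 Mm : 1/4 mm; conditioning on being pigmented, III-2 is MM with probability 1/3, Mm with probability 2/3.
Summing over parental genotype combinations, P(offspring is pigmented) = 1/3·1 + 2/3·3/4 = 5/6.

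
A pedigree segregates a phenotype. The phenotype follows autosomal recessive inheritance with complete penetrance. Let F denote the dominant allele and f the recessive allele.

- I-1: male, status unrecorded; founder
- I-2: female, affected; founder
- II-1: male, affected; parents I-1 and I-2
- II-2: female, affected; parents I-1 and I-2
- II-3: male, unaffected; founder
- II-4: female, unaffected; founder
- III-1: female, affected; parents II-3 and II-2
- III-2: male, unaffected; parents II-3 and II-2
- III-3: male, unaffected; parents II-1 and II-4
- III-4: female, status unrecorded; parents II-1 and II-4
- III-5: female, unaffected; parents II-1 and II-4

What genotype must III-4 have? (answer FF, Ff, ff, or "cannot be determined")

cannot be determined

III-4's phenotype is unrecorded, and no parent or child forces a single allele at both positions; consistent genotype assignments exist with III-4 as Ff or ff.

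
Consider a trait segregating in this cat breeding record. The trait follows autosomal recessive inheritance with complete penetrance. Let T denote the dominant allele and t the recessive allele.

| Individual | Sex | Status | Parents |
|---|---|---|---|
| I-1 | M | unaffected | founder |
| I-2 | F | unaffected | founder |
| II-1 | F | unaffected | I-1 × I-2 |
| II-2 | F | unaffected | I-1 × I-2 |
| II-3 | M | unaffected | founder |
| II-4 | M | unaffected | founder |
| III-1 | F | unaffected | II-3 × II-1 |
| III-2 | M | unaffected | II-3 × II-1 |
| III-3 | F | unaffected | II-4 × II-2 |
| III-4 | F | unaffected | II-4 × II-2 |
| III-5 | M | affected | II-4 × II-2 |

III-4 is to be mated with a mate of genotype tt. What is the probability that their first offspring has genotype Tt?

2/3

II-4 is unaffected so carries T and passed t to III-5 (tt), so II-4 is Tt.
II-2 is unaffected so carries T and passed t to III-5 (tt), so II-2 is Tt.
III-4 is an unaffected offspring of II-4 (Tt) × II-2 (Tt), whose cross gives 1/4 TT : 1/2 Tt : 1/4 tt; conditioning on being unaffected, III-4 is TT with probability 1/3, Tt with probability 2/3.
Summing over parental genotype combinations, P(offspring has genotype Tt) = 1/3·1 + 2/3·1/2 = 2/3.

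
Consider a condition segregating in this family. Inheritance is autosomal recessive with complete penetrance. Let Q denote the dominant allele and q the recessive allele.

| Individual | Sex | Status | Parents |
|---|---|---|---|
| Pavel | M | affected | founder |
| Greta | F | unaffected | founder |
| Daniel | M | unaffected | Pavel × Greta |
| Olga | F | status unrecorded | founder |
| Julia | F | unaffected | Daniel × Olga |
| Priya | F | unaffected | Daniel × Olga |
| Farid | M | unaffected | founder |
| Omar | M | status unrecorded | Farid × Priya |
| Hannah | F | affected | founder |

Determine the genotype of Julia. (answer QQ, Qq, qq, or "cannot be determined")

Julia's phenotype allows QQ or Qq, and no parent or child forces a single allele at both positions; consistent genotype assignments exist with Julia as QQ or Qq.

cannot be determined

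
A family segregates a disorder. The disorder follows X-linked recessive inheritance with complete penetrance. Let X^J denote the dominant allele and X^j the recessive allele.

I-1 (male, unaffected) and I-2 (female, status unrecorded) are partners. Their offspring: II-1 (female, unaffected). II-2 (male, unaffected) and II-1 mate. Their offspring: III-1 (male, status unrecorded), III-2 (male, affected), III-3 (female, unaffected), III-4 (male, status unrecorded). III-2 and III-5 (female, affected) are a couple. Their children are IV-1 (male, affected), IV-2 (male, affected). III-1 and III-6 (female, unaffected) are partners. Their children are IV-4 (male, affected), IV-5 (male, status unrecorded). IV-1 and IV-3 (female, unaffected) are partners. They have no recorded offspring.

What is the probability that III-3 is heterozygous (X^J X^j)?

II-2 is unaffected, so II-2 is X^J Y.
II-1 is unaffected so carries J and passed j to III-2 (X^j Y), so II-1 is X^J X^j.
Their cross gives offspring ratios 1/2 X^J X^J : 1/2 X^J X^j. Conditioning on III-3 being unaffected, P(X^J X^j) = 1/2 / 1 = 1/2.

1/2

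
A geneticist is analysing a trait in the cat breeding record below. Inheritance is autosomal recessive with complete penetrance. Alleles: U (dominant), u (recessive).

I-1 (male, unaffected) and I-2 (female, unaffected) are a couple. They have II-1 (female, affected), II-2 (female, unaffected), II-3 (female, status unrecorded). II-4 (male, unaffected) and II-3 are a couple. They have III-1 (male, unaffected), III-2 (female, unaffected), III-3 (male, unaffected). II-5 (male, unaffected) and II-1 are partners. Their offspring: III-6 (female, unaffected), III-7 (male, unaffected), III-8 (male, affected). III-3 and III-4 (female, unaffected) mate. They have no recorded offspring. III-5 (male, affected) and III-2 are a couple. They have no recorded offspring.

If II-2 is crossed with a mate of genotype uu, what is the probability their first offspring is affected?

I-1 is unaffected so carries U and passed u to II-1 (uu), so I-1 is Uu.
I-2 is unaffected so carries U and passed u to II-1 (uu), so I-2 is Uu.
II-2 is an unaffected offspring of I-1 (Uu) × I-2 (Uu), whose cross gives 1/4 UU : 1/2 Uu : 1/4 uu; conditioning on being unaffected, II-2 is UU with probability 1/3, Uu with probability 2/3.
Summing over parental genotype combinations, P(offspring is affected) = 2/3·1/2 = 1/3.

1/3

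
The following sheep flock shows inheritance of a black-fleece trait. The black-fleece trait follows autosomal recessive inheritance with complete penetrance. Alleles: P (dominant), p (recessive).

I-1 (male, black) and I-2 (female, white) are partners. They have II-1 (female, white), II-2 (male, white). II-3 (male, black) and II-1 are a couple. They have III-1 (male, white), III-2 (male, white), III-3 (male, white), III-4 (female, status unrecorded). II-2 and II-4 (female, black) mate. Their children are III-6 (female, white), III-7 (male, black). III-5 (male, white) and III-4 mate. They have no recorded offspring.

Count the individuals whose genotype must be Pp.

6

Obligate heterozygotes: II-1 is white so carries P and received p from I-1 (pp), so II-1 is Pp; II-2 is white so carries P and received p from I-1 (pp), so II-2 is Pp; III-1 is white so carries P and received p from II-3 (pp), so III-1 is Pp; III-2 is white so carries P and received p from II-3 (pp), so III-2 is Pp; III-3 is white so carries P and received p from II-3 (pp), so III-3 is Pp; III-6 is white so carries P and received p from II-4 (pp), so III-6 is Pp.
Every other individual is either homozygous by phenotype or has at least one consistent homozygous assignment, so the count is 6.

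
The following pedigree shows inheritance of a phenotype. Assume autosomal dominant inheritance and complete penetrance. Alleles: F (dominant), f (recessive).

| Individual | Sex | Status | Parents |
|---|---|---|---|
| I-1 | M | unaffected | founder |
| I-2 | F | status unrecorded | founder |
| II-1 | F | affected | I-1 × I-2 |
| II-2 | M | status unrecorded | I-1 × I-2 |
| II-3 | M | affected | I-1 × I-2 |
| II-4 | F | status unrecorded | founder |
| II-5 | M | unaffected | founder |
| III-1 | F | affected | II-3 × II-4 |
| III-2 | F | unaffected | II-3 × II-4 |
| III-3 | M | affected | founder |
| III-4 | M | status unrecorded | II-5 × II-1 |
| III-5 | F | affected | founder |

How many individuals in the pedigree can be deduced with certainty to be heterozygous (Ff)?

Obligate heterozygotes: II-1 is affected so carries F and received f from I-1 (ff), so II-1 is Ff; II-3 is affected so carries F and received f from I-1 (ff), so II-3 is Ff.
Every other individual is either homozygous by phenotype or has at least one consistent homozygous assignment, so the count is 2.

2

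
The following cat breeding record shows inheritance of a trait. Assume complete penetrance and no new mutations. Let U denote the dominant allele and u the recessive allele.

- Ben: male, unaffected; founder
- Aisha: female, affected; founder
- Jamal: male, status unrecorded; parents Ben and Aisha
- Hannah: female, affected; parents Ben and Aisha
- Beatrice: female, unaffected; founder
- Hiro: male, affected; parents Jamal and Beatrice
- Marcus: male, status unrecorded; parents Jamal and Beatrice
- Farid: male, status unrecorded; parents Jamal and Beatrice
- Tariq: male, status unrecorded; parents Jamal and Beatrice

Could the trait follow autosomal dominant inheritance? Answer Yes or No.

A consistent assignment under autosomal dominant exists: Ben uu, Aisha UU, Jamal Uu, Hannah Uu, Beatrice uu, Hiro Uu, Marcus Uu, Farid Uu, Tariq Uu.
In this assignment every recorded phenotype matches its genotype and every non-founder's genotype is obtainable from its parents' genotypes, so the pedigree is consistent.

Yes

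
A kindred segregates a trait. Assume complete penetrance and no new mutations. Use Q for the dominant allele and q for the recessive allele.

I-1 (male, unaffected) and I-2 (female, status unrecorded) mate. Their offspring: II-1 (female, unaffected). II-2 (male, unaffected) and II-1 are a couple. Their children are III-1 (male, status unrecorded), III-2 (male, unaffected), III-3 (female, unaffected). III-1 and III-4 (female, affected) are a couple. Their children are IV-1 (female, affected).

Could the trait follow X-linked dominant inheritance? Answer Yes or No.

Yes

A consistent assignment under X-linked dominant exists: I-1 X^q Y, I-2 X^Q X^q, II-1 X^q X^q, II-2 X^q Y, III-1 X^q Y, III-2 X^q Y, III-3 X^q X^q, III-4 X^Q X^Q, IV-1 X^Q X^q.
In this assignment every recorded phenotype matches its genotype and every non-founder's genotype is obtainable from its parents' genotypes, so the pedigree is consistent.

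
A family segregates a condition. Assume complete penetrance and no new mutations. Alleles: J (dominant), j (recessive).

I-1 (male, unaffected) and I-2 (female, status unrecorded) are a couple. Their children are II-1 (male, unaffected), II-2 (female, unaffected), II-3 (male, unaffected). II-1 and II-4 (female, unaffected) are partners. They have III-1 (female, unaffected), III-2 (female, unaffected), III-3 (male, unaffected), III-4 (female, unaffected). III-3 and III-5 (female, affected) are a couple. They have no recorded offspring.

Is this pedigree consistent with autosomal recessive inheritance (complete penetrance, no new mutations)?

Yes

A consistent assignment under autosomal recessive exists: I-1 JJ, I-2 JJ, II-1 JJ, II-2 JJ, II-3 JJ, II-4 JJ, III-1 JJ, III-2 JJ, III-3 JJ, III-4 JJ, III-5 jj.
In this assignment every recorded phenotype matches its genotype and every non-founder's genotype is obtainable from its parents' genotypes, so the pedigree is consistent.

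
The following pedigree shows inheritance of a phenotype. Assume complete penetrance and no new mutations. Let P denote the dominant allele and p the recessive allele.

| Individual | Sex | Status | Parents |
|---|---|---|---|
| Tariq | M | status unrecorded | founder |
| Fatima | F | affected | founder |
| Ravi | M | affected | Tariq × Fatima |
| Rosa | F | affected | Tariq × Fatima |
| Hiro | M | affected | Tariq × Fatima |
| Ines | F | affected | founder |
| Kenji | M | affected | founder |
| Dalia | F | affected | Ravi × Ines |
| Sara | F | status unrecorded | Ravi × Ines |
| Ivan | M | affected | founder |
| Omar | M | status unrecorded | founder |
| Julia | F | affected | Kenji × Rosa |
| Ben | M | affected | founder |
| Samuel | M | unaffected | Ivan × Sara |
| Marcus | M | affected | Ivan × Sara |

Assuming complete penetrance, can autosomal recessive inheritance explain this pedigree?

No

No assignment of genotypes under autosomal recessive satisfies every parent–offspring relationship, so the pedigree is inconsistent.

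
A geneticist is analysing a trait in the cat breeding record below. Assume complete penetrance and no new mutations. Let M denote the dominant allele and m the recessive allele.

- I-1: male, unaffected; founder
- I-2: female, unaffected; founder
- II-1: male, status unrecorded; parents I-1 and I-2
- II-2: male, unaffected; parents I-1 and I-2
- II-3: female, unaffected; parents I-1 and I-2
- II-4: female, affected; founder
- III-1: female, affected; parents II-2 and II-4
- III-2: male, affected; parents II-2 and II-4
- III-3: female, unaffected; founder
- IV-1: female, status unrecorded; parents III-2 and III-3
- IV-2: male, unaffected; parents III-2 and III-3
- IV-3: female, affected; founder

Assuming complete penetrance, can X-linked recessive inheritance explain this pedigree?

No

Under X-linked recessive, III-1 (affected, female) cannot arise from II-2 (unaffected) × II-4 (affected).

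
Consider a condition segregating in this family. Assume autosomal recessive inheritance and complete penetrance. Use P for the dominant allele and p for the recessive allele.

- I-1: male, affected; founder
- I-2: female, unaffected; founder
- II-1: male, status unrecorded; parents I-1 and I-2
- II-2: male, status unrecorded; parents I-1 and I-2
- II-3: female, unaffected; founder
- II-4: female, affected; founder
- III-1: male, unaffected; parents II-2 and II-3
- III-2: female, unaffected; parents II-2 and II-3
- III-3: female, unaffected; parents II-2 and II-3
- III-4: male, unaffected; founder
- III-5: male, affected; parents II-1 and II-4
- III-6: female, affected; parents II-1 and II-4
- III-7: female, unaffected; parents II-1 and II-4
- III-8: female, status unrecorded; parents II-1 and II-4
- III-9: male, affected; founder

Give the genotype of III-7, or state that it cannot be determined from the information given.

From phenotype alone, III-7 is PP or Pp.
III-7 is unaffected so carries P and received p from II-4 (pp), so III-7 is Pp.

Pp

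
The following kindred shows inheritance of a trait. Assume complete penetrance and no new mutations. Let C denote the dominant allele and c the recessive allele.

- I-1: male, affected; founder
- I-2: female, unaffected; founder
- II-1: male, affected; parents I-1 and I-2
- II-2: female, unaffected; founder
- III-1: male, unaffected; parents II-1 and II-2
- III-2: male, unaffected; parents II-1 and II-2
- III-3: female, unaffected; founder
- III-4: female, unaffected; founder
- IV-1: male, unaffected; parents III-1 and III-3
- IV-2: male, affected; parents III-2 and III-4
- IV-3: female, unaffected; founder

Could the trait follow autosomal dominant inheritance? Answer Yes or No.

No

Under autosomal dominant, IV-2 (affected, male) cannot arise from III-2 (unaffected) × III-4 (unaffected).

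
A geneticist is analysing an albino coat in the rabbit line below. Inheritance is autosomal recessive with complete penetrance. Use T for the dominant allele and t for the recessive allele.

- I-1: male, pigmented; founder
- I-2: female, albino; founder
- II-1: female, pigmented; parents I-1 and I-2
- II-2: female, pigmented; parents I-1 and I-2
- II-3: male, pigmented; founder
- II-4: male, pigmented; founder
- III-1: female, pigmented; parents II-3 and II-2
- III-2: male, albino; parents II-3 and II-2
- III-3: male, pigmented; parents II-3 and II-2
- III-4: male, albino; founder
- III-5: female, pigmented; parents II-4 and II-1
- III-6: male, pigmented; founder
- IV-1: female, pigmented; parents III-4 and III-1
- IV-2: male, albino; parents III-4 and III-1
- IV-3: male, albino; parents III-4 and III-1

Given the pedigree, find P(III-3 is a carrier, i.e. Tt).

II-3 is pigmented so carries T and passed t to III-2 (tt), so II-3 is Tt.
II-2 is pigmented so carries T and received t from I-2 (tt), so II-2 is Tt.
Their cross gives offspring ratios 1/4 TT : 1/2 Tt : 1/4 tt. Conditioning on III-3 being pigmented, P(Tt) = 1/2 / 3/4 = 2/3.

2/3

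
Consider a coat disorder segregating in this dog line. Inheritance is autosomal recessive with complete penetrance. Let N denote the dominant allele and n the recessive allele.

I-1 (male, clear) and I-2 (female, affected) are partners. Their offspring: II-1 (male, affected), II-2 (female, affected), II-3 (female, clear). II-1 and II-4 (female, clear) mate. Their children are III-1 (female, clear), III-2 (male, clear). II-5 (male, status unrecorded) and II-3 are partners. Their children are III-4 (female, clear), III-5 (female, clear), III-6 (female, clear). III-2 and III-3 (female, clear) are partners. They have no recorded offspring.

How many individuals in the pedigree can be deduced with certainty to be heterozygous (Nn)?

4

Obligate heterozygotes: I-1 is clear so carries N and passed n to II-1 (nn), so I-1 is Nn; II-3 is clear so carries N and received n from I-2 (nn), so II-3 is Nn; III-1 is clear so carries N and received n from II-1 (nn), so III-1 is Nn; III-2 is clear so carries N and received n from II-1 (nn), so III-2 is Nn.
Every other individual is either homozygous by phenotype or has at least one consistent homozygous assignment, so the count is 4.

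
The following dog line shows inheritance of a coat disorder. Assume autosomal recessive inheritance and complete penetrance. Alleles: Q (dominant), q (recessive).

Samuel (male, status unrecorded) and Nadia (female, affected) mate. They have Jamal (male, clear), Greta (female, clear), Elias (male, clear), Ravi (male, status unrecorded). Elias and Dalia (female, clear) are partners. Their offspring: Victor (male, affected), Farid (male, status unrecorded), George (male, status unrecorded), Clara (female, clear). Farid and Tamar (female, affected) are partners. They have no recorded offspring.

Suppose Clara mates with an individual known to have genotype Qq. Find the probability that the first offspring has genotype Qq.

1/2

Elias is clear so carries Q and received q from Nadia (qq), so Elias is Qq.
Dalia is clear so carries Q and passed q to Victor (qq), so Dalia is Qq.
Clara is a clear offspring of Elias (Qq) × Dalia (Qq), whose cross gives 1/4 QQ : 1/2 Qq : 1/4 qq; conditioning on being clear, Clara is QQ with probability 1/3, Qq with probability 2/3.
Summing over parental genotype combinations, P(offspring has genotype Qq) = 1/3·1/2 + 2/3·1/2 = 1/2.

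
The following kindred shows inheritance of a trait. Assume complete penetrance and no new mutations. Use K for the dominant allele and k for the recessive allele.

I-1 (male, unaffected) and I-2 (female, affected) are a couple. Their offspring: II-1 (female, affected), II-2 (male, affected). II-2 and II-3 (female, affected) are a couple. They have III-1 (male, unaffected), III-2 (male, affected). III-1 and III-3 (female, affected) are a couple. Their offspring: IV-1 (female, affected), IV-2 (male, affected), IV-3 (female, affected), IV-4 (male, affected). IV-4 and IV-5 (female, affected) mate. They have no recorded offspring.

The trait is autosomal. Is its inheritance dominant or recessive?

dominant

II-2 and II-3 are both affected yet have an unaffected child III-1. Under a recessive model two affected parents are homozygous and every child would be affected, so the trait cannot be recessive.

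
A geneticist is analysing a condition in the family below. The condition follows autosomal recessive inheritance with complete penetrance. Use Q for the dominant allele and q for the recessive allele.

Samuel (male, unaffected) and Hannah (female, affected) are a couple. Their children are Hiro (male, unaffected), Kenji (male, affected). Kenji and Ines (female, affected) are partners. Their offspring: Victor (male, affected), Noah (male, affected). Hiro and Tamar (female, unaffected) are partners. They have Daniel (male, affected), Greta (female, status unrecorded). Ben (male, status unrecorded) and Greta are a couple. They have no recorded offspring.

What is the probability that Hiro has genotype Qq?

Hiro is unaffected so carries Q and received q from Hannah (qq), so Hiro is Qq, giving P(Qq) = 1.

1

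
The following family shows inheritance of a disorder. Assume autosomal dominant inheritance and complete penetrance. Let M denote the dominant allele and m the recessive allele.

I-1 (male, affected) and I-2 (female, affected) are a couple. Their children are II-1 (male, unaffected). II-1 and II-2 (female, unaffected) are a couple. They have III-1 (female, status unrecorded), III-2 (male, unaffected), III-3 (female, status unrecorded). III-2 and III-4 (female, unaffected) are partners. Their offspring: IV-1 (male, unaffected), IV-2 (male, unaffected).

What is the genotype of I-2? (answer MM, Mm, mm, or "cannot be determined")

From phenotype alone, I-2 is MM or Mm.
I-2 is affected so carries M and passed m to II-1 (mm), so I-2 is Mm.

Mm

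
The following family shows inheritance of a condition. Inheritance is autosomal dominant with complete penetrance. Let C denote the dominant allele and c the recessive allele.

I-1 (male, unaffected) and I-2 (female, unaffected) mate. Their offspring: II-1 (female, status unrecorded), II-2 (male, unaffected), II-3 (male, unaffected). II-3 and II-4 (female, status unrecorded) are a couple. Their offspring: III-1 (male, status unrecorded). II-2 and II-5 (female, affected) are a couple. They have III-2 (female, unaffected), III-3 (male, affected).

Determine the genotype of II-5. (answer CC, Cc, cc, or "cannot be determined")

Cc

From phenotype alone, II-5 is CC or Cc.
II-5 is affected so carries C and passed c to III-2 (cc), so II-5 is Cc.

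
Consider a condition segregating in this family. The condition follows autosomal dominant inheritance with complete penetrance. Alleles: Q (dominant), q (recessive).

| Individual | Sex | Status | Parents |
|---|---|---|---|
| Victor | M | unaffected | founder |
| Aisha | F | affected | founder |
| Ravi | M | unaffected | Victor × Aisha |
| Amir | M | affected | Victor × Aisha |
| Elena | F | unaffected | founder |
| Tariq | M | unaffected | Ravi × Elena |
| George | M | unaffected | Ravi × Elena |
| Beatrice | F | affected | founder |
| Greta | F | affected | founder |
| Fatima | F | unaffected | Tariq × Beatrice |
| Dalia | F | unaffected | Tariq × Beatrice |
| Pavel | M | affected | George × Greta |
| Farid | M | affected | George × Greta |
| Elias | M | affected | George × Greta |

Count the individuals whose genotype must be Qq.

6

Obligate heterozygotes: Aisha is affected so carries Q and passed q to Ravi (qq), so Aisha is Qq; Amir is affected so carries Q and received q from Victor (qq), so Amir is Qq; Beatrice is affected so carries Q and passed q to Fatima (qq), so Beatrice is Qq; Pavel is affected so carries Q and received q from George (qq), so Pavel is Qq; Farid is affected so carries Q and received q from George (qq), so Farid is Qq; Elias is affected so carries Q and received q from George (qq), so Elias is Qq.
Every other individual is either homozygous by phenotype or has at least one consistent homozygous assignment, so the count is 6.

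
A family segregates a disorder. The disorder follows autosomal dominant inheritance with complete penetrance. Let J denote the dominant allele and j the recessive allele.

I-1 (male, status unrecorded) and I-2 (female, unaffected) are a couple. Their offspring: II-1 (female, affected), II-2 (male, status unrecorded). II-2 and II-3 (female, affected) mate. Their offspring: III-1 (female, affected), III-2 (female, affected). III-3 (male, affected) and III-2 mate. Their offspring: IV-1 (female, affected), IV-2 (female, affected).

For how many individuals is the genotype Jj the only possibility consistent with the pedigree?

Obligate heterozygotes: II-1 is affected so carries J and received j from I-2 (jj), so II-1 is Jj.
Every other individual is either homozygous by phenotype or has at least one consistent homozygous assignment, so the count is 1.

1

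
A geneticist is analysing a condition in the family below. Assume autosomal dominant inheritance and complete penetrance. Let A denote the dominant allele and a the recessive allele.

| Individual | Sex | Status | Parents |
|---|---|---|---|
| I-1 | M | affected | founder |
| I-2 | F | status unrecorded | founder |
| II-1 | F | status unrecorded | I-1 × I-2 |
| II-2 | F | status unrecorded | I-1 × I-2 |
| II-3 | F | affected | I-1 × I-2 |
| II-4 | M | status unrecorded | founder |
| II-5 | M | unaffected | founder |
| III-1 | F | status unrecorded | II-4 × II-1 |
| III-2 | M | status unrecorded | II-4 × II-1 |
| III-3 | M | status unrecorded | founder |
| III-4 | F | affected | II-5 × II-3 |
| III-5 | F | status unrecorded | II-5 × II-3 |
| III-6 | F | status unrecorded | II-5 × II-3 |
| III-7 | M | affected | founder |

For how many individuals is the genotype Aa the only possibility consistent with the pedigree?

Obligate heterozygotes: III-4 is affected so carries A and received a from II-5 (aa), so III-4 is Aa.
Every other individual is either homozygous by phenotype or has at least one consistent homozygous assignment, so the count is 1.

1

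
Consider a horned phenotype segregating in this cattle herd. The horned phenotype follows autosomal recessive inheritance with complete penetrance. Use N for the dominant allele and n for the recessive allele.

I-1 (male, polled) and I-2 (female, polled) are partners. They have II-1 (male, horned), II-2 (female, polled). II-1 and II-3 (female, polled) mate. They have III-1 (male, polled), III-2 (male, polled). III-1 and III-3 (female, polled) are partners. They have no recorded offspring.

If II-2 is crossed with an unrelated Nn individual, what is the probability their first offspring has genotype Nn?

I-1 is polled so carries N and passed n to II-1 (nn), so I-1 is Nn.
I-2 is polled so carries N and passed n to II-1 (nn), so I-2 is Nn.
II-2 is a polled offspring of I-1 (Nn) × I-2 (Nn), whose cross gives 1/4 NN : 1/2 Nn : 1/4 nn; conditioning on being polled, II-2 is NN with probability 1/3, Nn with probability 2/3.
Summing over parental genotype combinations, P(offspring has genotype Nn) = 1/3·1/2 + 2/3·1/2 = 1/2.

1/2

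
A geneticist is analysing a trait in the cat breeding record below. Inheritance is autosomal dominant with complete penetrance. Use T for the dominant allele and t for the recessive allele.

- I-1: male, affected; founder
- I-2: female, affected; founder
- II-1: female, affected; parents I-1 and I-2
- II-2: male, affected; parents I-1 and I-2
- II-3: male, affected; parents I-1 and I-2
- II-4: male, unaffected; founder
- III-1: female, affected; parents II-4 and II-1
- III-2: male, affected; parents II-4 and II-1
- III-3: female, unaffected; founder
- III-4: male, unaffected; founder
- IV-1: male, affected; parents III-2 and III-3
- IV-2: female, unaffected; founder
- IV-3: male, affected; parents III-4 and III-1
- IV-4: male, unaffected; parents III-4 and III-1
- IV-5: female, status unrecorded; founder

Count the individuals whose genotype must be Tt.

Obligate heterozygotes: III-1 is affected so carries T and received t from II-4 (tt), so III-1 is Tt; III-2 is affected so carries T and received t from II-4 (tt), so III-2 is Tt; IV-1 is affected so carries T and received t from III-3 (tt), so IV-1 is Tt; IV-3 is affected so carries T and received t from III-4 (tt), so IV-3 is Tt.
Every other individual is either homozygous by phenotype or has at least one consistent homozygous assignment, so the count is 4.

4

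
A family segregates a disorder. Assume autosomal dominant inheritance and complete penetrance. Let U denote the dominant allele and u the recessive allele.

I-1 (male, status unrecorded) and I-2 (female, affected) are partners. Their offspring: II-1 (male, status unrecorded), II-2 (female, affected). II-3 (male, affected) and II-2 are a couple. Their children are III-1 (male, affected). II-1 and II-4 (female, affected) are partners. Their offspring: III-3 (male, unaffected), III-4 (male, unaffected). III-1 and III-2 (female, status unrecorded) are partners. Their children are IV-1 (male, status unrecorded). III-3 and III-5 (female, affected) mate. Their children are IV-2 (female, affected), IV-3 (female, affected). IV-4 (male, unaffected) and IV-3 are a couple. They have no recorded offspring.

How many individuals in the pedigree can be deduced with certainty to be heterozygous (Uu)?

3

Obligate heterozygotes: II-4 is affected so carries U and passed u to III-3 (uu), so II-4 is Uu; IV-2 is affected so carries U and received u from III-3 (uu), so IV-2 is Uu; IV-3 is affected so carries U and received u from III-3 (uu), so IV-3 is Uu.
Every other individual is either homozygous by phenotype or has at least one consistent homozygous assignment, so the count is 3.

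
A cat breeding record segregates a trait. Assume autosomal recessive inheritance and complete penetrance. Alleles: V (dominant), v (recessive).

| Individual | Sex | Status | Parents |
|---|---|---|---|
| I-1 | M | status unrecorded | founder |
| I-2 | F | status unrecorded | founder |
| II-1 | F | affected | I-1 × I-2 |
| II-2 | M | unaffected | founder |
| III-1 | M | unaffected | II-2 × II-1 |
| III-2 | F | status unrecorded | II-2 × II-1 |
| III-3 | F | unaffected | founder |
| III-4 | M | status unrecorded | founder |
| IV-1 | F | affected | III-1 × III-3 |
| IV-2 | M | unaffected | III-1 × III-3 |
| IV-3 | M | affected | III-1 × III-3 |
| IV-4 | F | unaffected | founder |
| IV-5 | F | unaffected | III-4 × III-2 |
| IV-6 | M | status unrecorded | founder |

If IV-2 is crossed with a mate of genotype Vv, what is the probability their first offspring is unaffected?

5/6

III-1 is unaffected so carries V and received v from II-1 (vv), so III-1 is Vv.
III-3 is unaffected so carries V and passed v to IV-1 (vv), so III-3 is Vv.
IV-2 is an unaffected offspring of III-1 (Vv) × III-3 (Vv), whose cross gives 1/4 VV : 1/2 Vv : 1/4 vv; conditioning on being unaffected, IV-2 is VV with probability 1/3, Vv with probability 2/3.
Summing over parental genotype combinations, P(offspring is unaffected) = 1/3·1 + 2/3·3/4 = 5/6.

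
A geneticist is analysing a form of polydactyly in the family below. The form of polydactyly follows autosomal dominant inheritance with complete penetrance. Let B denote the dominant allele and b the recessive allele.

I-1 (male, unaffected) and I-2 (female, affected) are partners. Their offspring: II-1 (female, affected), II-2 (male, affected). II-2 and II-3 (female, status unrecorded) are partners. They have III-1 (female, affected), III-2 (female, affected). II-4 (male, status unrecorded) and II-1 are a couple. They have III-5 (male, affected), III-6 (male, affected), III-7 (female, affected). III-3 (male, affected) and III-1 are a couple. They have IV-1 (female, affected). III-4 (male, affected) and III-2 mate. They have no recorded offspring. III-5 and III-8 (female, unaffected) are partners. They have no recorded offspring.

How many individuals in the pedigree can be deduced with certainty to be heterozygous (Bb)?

2

Obligate heterozygotes: II-1 is affected so carries B and received b from I-1 (bb), so II-1 is Bb; II-2 is affected so carries B and received b from I-1 (bb), so II-2 is Bb.
Every other individual is either homozygous by phenotype or has at least one consistent homozygous assignment, so the count is 2.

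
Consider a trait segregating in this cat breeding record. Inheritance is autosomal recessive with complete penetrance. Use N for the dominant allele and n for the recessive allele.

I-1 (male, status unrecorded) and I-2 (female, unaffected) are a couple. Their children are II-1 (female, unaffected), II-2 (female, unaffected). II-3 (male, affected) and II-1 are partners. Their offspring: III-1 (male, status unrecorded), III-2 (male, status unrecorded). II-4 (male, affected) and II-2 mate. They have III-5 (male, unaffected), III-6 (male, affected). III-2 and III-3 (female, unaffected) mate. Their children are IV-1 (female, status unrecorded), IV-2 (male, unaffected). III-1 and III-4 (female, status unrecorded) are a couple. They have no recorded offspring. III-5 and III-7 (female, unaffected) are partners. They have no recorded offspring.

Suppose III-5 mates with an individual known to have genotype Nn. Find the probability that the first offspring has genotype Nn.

1/2

III-5 is unaffected so carries N and received n from II-4 (nn), so III-5 is Nn.
The cross gives 1/4 NN : 1/2 Nn : 1/4 nn, so P(offspring has genotype Nn) = 1/2.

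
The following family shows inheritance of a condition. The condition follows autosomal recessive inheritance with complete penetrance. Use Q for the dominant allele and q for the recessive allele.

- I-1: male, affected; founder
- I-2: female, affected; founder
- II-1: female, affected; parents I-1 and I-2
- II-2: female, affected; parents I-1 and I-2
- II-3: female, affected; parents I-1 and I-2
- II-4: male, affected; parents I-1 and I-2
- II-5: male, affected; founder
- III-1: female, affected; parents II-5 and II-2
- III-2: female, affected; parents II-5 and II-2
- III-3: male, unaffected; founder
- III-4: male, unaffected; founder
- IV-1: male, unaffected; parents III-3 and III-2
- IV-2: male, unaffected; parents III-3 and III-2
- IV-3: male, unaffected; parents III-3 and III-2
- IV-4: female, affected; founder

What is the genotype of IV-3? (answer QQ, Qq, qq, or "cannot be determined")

Qq

From phenotype alone, IV-3 is QQ or Qq.
IV-3 is unaffected so carries Q and received q from III-2 (qq), so IV-3 is Qq.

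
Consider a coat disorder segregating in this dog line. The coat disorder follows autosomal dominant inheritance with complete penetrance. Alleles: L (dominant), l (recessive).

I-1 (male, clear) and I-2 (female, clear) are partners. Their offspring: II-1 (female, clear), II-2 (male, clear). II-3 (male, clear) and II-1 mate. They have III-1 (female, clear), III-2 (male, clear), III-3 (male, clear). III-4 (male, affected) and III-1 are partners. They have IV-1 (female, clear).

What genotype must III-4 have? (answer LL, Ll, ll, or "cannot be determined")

From phenotype alone, III-4 is LL or Ll.
III-4 is affected so carries L and passed l to IV-1 (ll), so III-4 is Ll.

Ll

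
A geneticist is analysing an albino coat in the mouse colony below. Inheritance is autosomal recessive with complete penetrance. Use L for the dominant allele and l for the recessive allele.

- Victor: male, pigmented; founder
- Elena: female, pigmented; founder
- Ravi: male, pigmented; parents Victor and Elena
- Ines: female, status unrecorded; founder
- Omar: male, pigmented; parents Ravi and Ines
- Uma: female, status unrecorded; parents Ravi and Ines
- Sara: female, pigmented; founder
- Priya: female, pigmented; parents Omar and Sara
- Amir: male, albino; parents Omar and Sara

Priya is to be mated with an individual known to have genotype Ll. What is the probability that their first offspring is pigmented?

5/6

Omar is pigmented so carries L and passed l to Amir (ll), so Omar is Ll.
Sara is pigmented so carries L and passed l to Amir (ll), so Sara is Ll.
Priya is a pigmented offspring of Omar (Ll) × Sara (Ll), whose cross gives 1/4 LL : 1/2 Ll : 1/4 ll; conditioning on being pigmented, Priya is LL with probability 1/3, Ll with probability 2/3.
Summing over parental genotype combinations, P(offspring is pigmented) = 1/3·1 + 2/3·3/4 = 5/6.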